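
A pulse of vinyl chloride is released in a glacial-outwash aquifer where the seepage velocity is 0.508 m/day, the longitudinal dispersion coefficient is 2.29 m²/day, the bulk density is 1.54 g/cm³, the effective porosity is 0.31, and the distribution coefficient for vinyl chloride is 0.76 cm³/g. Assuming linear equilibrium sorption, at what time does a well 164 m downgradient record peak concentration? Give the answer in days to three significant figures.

1500 days

Retardation factor R = 1 + ρ_b·K_d/n = 1 + 1.54 × 0.76/0.31 = 4.775.
Sorption retards both mechanisms: v_R = v/R = 0.1064 m/day, D_R = D/R = 0.4796 m²/day.
Peak time from v_R²t² + 2D_R t − x² = 0: t = (√(D_R² + v_R²x²) − D_R)/v_R².
√(D_R² + v_R²x²) = √(0.4796² + 0.1064² × 164²) = 17.46; v_R² = 0.01132.
t = (17.46 − 0.4796)/0.01132 = 1500 days.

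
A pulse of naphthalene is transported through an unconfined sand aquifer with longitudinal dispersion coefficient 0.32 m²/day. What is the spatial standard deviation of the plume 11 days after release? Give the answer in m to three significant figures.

2.65 m

Dispersive spreading gives a Gaussian with σ² = 2Dt; advection only shifts the center.
σ = √(2 × 0.32 × 11) = 2.65 m.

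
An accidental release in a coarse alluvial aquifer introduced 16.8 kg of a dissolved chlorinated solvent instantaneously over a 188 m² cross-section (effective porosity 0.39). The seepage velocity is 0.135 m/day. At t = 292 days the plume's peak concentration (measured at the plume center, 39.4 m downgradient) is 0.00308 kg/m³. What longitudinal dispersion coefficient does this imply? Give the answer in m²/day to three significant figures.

1.51 m²/day

At the plume center C_max = M/(n_e·A·√(4πDt)), so D = M²/(4πt·(n_e·A·C_max)²).
n_e·A·C_max = 0.39 × 188 × 0.00308 = 0.2258 kg/m.
D = 16.8²/(4π × 292 × 0.2258²) = 1.51 m²/day.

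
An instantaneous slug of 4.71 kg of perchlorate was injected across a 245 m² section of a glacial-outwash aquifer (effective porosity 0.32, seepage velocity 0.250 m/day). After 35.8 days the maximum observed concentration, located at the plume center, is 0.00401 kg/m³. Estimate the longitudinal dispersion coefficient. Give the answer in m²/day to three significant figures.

0.499 m²/day

At the plume center C_max = M/(n_e·A·√(4πDt)), so D = M²/(4πt·(n_e·A·C_max)²).
n_e·A·C_max = 0.32 × 245 × 0.00401 = 0.3144 kg/m.
D = 4.71²/(4π × 35.8 × 0.3144²) = 0.499 m²/day.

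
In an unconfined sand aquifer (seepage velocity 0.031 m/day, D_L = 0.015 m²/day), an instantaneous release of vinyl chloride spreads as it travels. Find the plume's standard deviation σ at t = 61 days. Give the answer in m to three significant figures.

Dispersive spreading gives a Gaussian with σ² = 2Dt; advection only shifts the center.
σ = √(2 × 0.015 × 61) = 1.35 m.

1.35 m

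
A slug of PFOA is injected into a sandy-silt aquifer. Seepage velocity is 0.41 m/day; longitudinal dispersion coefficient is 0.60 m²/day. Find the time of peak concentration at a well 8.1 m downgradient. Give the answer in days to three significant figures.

16.5 days

For the 1D instantaneous-source solution, setting ∂C/∂t = 0 at fixed x gives v²t² + 2Dt − x² = 0, so t = (√(D² + v²x²) − D)/v².
√(D² + v²x²) = √(0.60² + 0.41² × 8.1²) = 3.375; v² = 0.1681.
t = (3.375 − 0.60)/0.1681 = 16.5 days (vs. the pure-advection estimate x/v = 19.8 d).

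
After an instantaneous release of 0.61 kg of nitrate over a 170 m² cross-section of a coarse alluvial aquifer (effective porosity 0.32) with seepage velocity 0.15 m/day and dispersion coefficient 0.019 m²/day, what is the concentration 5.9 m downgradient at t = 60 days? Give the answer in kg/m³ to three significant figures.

0.000360 kg/m³

For an instantaneous plane source, C(x,t) = M/(n_e·A·√(4πDt)) · exp(−(x−vt)²/(4Dt)), with n_e·A the pore (flow) area.
Plume center vt = 0.15 × 60 = 9 m, so the well at 5.9 m is 3.1 m upgradient of the peak.
√(4πDt) = 3.785 m, giving peak height M/(n_e·A·√(4πDt)) = 0.61/(0.32 × 170 × 3.785) = 0.002963 kg/m³.
(x−vt)²/(4Dt) = (-3.1)²/(4 × 0.019 × 60) = 2.107; exp(−2.107) = 0.1216.
C = 0.002963 × 0.1216 = 0.000360 kg/m³.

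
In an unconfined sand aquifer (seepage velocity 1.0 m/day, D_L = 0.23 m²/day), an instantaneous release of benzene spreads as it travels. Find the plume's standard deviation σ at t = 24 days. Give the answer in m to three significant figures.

Dispersive spreading gives a Gaussian with σ² = 2Dt; advection only shifts the center.
σ = √(2 × 0.23 × 24) = 3.32 m.

3.32 m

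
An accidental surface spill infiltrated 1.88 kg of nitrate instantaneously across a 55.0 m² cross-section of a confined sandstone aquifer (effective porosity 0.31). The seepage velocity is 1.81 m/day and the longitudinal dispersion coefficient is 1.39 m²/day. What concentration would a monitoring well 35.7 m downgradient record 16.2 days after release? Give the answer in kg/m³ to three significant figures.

For an instantaneous plane source, C(x,t) = M/(n_e·A·√(4πDt)) · exp(−(x−vt)²/(4Dt)), with n_e·A the pore (flow) area.
Plume center vt = 1.81 × 16.2 = 29.322 m, so the well at 35.7 m is 6.378 m downgradient of the peak.
√(4πDt) = 16.82 m, giving peak height M/(n_e·A·√(4πDt)) = 1.88/(0.31 × 55.0 × 16.82) = 0.006556 kg/m³.
(x−vt)²/(4Dt) = (6.378)²/(4 × 1.39 × 16.2) = 0.4516; exp(−0.4516) = 0.6366.
C = 0.006556 × 0.6366 = 0.00417 kg/m³.

0.00417 kg/m³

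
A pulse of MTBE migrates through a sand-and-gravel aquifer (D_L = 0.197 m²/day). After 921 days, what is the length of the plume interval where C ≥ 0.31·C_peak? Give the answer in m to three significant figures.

58.3 m

The plume is Gaussian with σ = √(2Dt) = √(2 × 0.197 × 921) = 19.05 m.
C/C_peak = exp(−Δx²/(2σ²)) = 0.31 ⇒ Δx = σ·√(−2 ln 0.31) = 19.05 × 1.530 = 29.15 m.
Width = 2Δx = 58.3 m.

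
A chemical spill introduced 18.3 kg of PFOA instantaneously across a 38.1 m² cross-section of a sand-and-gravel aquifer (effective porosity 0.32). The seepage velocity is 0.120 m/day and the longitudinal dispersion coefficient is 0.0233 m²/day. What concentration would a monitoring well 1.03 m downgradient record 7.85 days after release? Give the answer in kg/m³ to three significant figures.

0.980 kg/m³

For an instantaneous plane source, C(x,t) = M/(n_e·A·√(4πDt)) · exp(−(x−vt)²/(4Dt)), with n_e·A the pore (flow) area.
Plume center vt = 0.120 × 7.85 = 0.942 m, so the well at 1.03 m is 0.088 m downgradient of the peak.
√(4πDt) = 1.516 m, giving peak height M/(n_e·A·√(4πDt)) = 18.3/(0.32 × 38.1 × 1.516) = 0.9901 kg/m³.
(x−vt)²/(4Dt) = (0.088)²/(4 × 0.0233 × 7.85) = 0.01058; exp(−0.01058) = 0.9895.
C = 0.9901 × 0.9895 = 0.980 kg/m³.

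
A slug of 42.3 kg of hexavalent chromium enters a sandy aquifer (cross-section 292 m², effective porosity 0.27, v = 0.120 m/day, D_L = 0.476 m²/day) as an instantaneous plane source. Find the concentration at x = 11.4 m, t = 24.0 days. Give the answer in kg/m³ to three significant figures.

0.00914 kg/m³

For an instantaneous plane source, C(x,t) = M/(n_e·A·√(4πDt)) · exp(−(x−vt)²/(4Dt)), with n_e·A the pore (flow) area.
Plume center vt = 0.120 × 24.0 = 2.88 m, so the well at 11.4 m is 8.52 m downgradient of the peak.
√(4πDt) = 11.98 m, giving peak height M/(n_e·A·√(4πDt)) = 42.3/(0.27 × 292 × 11.98) = 0.04479 kg/m³.
(x−vt)²/(4Dt) = (8.52)²/(4 × 0.476 × 24.0) = 1.589; exp(−1.589) = 0.2041.
C = 0.04479 × 0.2041 = 0.00914 kg/m³.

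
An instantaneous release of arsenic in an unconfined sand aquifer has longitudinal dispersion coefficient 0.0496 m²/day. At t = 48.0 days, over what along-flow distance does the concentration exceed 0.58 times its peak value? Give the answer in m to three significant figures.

4.56 m

The plume is Gaussian with σ = √(2Dt) = √(2 × 0.0496 × 48.0) = 2.182 m.
C/C_peak = exp(−Δx²/(2σ²)) = 0.58 ⇒ Δx = σ·√(−2 ln 0.58) = 2.182 × 1.044 = 2.278 m.
Width = 2Δx = 4.56 m.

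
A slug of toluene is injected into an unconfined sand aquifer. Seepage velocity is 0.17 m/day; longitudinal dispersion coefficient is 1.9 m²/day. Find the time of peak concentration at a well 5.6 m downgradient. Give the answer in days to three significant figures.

7.79 days

For the 1D instantaneous-source solution, setting ∂C/∂t = 0 at fixed x gives v²t² + 2Dt − x² = 0, so t = (√(D² + v²x²) − D)/v².
√(D² + v²x²) = √(1.9² + 0.17² × 5.6²) = 2.125; v² = 0.0289.
t = (2.125 − 1.9)/0.0289 = 7.79 days (vs. the pure-advection estimate x/v = 32.9 d).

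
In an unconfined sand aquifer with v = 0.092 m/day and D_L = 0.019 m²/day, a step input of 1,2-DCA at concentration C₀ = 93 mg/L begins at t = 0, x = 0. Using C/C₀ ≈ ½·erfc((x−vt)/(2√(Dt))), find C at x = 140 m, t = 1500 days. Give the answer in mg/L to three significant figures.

36.8 mg/L

For a continuous step input, C/C₀ ≈ ½·erfc((x−vt)/(2√(Dt))).
vt = 0.092 × 1500 = 138 m and 2√(Dt) = 2√(0.019 × 1500) = 10.68 m.
Argument (x−vt)/(2√(Dt)) = (140 − 138)/10.68 = 0.1873; ½·erfc(0.1873) = 0.3956.
C = 93 × 0.3956 = 36.8 mg/L.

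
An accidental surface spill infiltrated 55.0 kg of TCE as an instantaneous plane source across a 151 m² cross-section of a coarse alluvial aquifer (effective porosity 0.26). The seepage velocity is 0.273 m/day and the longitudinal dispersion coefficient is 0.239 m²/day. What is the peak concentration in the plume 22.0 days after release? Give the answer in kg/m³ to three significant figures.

0.172 kg/m³

The peak of an instantaneous 1D plume sits at x = vt; there the Gaussian factor is 1 and C_max = M/(n_e·A·√(4πDt)), where n_e·A is the pore area the mass is dissolved in.
√(4πDt) = √(4π × 0.239 × 22.0) = 8.129 m, so C_max = 55.0/(0.26 × 151 × 8.129) = 0.172 kg/m³.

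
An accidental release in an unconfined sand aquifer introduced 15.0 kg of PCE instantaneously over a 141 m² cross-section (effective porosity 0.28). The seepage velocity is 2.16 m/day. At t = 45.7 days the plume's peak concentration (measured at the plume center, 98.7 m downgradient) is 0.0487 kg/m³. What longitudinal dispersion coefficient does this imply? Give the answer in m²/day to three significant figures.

At the plume center C_max = M/(n_e·A·√(4πDt)), so D = M²/(4πt·(n_e·A·C_max)²).
n_e·A·C_max = 0.28 × 141 × 0.0487 = 1.923 kg/m.
D = 15.0²/(4π × 45.7 × 1.923²) = 0.106 m²/day.

0.106 m²/day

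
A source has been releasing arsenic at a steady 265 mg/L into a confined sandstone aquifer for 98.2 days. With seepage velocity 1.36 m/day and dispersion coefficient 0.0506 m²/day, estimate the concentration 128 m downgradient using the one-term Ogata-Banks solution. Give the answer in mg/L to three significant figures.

For a continuous step input, C/C₀ ≈ ½·erfc((x−vt)/(2√(Dt))).
vt = 1.36 × 98.2 = 133.552 m and 2√(Dt) = 2√(0.0506 × 98.2) = 4.458 m.
Argument (x−vt)/(2√(Dt)) = (128 − 133.552)/4.458 = -1.245; ½·erfc(-1.245) = 0.9609.
C = 265 × 0.9609 = 255 mg/L.

255 mg/L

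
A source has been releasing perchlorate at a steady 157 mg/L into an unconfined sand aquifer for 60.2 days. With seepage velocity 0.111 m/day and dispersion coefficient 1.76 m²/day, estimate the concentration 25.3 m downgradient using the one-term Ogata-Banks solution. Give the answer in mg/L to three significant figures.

For a continuous step input, C/C₀ ≈ ½·erfc((x−vt)/(2√(Dt))).
vt = 0.111 × 60.2 = 6.6822 m and 2√(Dt) = 2√(1.76 × 60.2) = 20.59 m.
Argument (x−vt)/(2√(Dt)) = (25.3 − 6.6822)/20.59 = 0.9042; ½·erfc(0.9042) = 0.1005.
C = 157 × 0.1005 = 15.8 mg/L.

15.8 mg/L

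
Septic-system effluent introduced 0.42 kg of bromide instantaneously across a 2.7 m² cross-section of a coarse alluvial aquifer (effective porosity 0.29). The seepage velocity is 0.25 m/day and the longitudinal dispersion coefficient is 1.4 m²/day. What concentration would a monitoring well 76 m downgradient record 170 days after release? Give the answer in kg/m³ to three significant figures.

0.00302 kg/m³

For an instantaneous plane source, C(x,t) = M/(n_e·A·√(4πDt)) · exp(−(x−vt)²/(4Dt)), with n_e·A the pore (flow) area.
Plume center vt = 0.25 × 170 = 42.5 m, so the well at 76 m is 33.5 m downgradient of the peak.
√(4πDt) = 54.69 m, giving peak height M/(n_e·A·√(4πDt)) = 0.42/(0.29 × 2.7 × 54.69) = 0.009808 kg/m³.
(x−vt)²/(4Dt) = (33.5)²/(4 × 1.4 × 170) = 1.179; exp(−1.179) = 0.3076.
C = 0.009808 × 0.3076 = 0.00302 kg/m³.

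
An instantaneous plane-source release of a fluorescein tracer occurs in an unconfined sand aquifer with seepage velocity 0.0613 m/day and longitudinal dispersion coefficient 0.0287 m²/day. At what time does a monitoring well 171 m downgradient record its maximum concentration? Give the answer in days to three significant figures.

For the 1D instantaneous-source solution, setting ∂C/∂t = 0 at fixed x gives v²t² + 2Dt − x² = 0, so t = (√(D² + v²x²) − D)/v².
√(D² + v²x²) = √(0.0287² + 0.0613² × 171²) = 10.48; v² = 0.00375769.
t = (10.48 − 0.0287)/0.00375769 = 2780 days (vs. the pure-advection estimate x/v = 2790 d).

2780 days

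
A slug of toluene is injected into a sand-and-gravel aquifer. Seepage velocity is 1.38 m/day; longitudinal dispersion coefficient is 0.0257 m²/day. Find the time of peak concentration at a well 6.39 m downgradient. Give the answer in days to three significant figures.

4.62 days

For the 1D instantaneous-source solution, setting ∂C/∂t = 0 at fixed x gives v²t² + 2Dt − x² = 0, so t = (√(D² + v²x²) − D)/v².
√(D² + v²x²) = √(0.0257² + 1.38² × 6.39²) = 8.818; v² = 1.9044.
t = (8.818 − 0.0257)/1.9044 = 4.62 days (vs. the pure-advection estimate x/v = 4.63 d).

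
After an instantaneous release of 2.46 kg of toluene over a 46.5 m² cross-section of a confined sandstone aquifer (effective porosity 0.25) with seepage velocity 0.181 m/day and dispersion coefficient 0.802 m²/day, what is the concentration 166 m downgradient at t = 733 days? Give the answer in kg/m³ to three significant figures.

For an instantaneous plane source, C(x,t) = M/(n_e·A·√(4πDt)) · exp(−(x−vt)²/(4Dt)), with n_e·A the pore (flow) area.
Plume center vt = 0.181 × 733 = 132.673 m, so the well at 166 m is 33.327 m downgradient of the peak.
√(4πDt) = 85.95 m, giving peak height M/(n_e·A·√(4πDt)) = 2.46/(0.25 × 46.5 × 85.95) = 0.002462 kg/m³.
(x−vt)²/(4Dt) = (33.327)²/(4 × 0.802 × 733) = 0.4723; exp(−0.4723) = 0.6236.
C = 0.002462 × 0.6236 = 0.00154 kg/m³.

0.00154 kg/m³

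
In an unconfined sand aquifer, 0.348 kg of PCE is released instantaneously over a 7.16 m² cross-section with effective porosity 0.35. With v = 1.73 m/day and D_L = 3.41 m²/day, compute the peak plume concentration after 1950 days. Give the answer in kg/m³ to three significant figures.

The peak of an instantaneous 1D plume sits at x = vt; there the Gaussian factor is 1 and C_max = M/(n_e·A·√(4πDt)), where n_e·A is the pore area the mass is dissolved in.
√(4πDt) = √(4π × 3.41 × 1950) = 289.1 m, so C_max = 0.348/(0.35 × 7.16 × 289.1) = 0.000480 kg/m³.

0.000480 kg/m³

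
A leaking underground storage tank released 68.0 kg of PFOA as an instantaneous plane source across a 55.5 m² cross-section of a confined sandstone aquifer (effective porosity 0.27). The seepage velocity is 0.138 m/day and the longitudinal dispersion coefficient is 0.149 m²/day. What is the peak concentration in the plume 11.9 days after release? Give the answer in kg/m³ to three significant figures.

0.961 kg/m³

The peak of an instantaneous 1D plume sits at x = vt; there the Gaussian factor is 1 and C_max = M/(n_e·A·√(4πDt)), where n_e·A is the pore area the mass is dissolved in.
√(4πDt) = √(4π × 0.149 × 11.9) = 4.720 m, so C_max = 68.0/(0.27 × 55.5 × 4.720) = 0.961 kg/m³.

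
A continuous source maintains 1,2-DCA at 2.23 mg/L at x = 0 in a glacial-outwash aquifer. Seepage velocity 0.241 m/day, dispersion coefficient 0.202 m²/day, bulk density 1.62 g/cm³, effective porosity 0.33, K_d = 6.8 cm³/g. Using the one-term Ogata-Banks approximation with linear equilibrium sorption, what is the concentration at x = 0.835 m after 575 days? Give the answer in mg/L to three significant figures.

Retardation factor R = 1 + ρ_b·K_d/n = 1 + 1.62 × 6.8/0.33 = 34.38.
Sorption retards both mechanisms: v_R = v/R = 0.007010 m/day, D_R = D/R = 0.005876 m²/day.
v_R·t = 0.007010 × 575 = 4.03075 m; 2√(D_R t) = 3.676 m; argument = (0.835 − 4.03075)/3.676 = -0.8694.
C = C₀ × ½·erfc(-0.8694) = 2.23 × 0.8906 = 1.99 mg/L.

1.99 mg/L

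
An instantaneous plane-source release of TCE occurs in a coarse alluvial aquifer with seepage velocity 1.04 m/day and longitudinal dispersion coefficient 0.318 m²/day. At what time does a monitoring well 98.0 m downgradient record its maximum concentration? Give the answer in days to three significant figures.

For the 1D instantaneous-source solution, setting ∂C/∂t = 0 at fixed x gives v²t² + 2Dt − x² = 0, so t = (√(D² + v²x²) − D)/v².
√(D² + v²x²) = √(0.318² + 1.04² × 98.0²) = 101.9; v² = 1.0816.
t = (101.9 − 0.318)/1.0816 = 93.9 days (vs. the pure-advection estimate x/v = 94.2 d).

93.9 days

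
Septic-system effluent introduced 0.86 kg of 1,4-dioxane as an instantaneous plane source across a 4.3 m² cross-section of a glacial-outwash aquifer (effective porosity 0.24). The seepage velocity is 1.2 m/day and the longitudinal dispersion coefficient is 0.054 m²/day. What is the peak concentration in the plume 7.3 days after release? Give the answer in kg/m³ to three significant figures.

The peak of an instantaneous 1D plume sits at x = vt; there the Gaussian factor is 1 and C_max = M/(n_e·A·√(4πDt)), where n_e·A is the pore area the mass is dissolved in.
√(4πDt) = √(4π × 0.054 × 7.3) = 2.226 m, so C_max = 0.86/(0.24 × 4.3 × 2.226) = 0.374 kg/m³.

0.374 kg/m³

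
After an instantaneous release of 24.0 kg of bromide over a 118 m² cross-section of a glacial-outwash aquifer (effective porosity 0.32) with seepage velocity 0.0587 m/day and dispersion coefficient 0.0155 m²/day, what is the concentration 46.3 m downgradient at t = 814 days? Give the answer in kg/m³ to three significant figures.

For an instantaneous plane source, C(x,t) = M/(n_e·A·√(4πDt)) · exp(−(x−vt)²/(4Dt)), with n_e·A the pore (flow) area.
Plume center vt = 0.0587 × 814 = 47.7818 m, so the well at 46.3 m is 1.4818 m upgradient of the peak.
√(4πDt) = 12.59 m, giving peak height M/(n_e·A·√(4πDt)) = 24.0/(0.32 × 118 × 12.59) = 0.05048 kg/m³.
(x−vt)²/(4Dt) = (-1.4818)²/(4 × 0.0155 × 814) = 0.04351; exp(−0.04351) = 0.9574.
C = 0.05048 × 0.9574 = 0.0483 kg/m³.

0.0483 kg/m³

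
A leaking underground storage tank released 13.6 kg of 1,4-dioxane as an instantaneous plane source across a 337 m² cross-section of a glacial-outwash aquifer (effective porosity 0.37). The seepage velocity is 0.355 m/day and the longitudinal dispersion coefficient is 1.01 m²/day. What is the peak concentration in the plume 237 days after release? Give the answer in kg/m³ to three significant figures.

0.00199 kg/m³

The peak of an instantaneous 1D plume sits at x = vt; there the Gaussian factor is 1 and C_max = M/(n_e·A·√(4πDt)), where n_e·A is the pore area the mass is dissolved in.
√(4πDt) = √(4π × 1.01 × 237) = 54.85 m, so C_max = 13.6/(0.37 × 337 × 54.85) = 0.00199 kg/m³.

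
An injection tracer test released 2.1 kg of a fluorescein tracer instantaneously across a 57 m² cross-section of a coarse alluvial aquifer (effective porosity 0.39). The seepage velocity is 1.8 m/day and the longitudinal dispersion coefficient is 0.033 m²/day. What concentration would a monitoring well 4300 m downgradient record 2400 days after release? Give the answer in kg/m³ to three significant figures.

For an instantaneous plane source, C(x,t) = M/(n_e·A·√(4πDt)) · exp(−(x−vt)²/(4Dt)), with n_e·A the pore (flow) area.
Plume center vt = 1.8 × 2400 = 4320 m, so the well at 4300 m is 20 m upgradient of the peak.
√(4πDt) = 31.55 m, giving peak height M/(n_e·A·√(4πDt)) = 2.1/(0.39 × 57 × 31.55) = 0.002994 kg/m³.
(x−vt)²/(4Dt) = (-20)²/(4 × 0.033 × 2400) = 1.263; exp(−1.263) = 0.2828.
C = 0.002994 × 0.2828 = 0.000847 kg/m³.

0.000847 kg/m³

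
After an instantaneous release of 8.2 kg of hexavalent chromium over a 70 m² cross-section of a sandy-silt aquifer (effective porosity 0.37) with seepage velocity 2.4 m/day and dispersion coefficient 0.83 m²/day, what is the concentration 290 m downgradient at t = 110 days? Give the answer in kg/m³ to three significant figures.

For an instantaneous plane source, C(x,t) = M/(n_e·A·√(4πDt)) · exp(−(x−vt)²/(4Dt)), with n_e·A the pore (flow) area.
Plume center vt = 2.4 × 110 = 264 m, so the well at 290 m is 26 m downgradient of the peak.
√(4πDt) = 33.87 m, giving peak height M/(n_e·A·√(4πDt)) = 8.2/(0.37 × 70 × 33.87) = 0.009348 kg/m³.
(x−vt)²/(4Dt) = (26)²/(4 × 0.83 × 110) = 1.851; exp(−1.851) = 0.1571.
C = 0.009348 × 0.1571 = 0.00147 kg/m³.

0.00147 kg/m³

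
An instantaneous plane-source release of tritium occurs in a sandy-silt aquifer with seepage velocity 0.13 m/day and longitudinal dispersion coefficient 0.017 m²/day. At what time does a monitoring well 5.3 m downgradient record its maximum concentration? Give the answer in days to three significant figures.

39.8 days

For the 1D instantaneous-source solution, setting ∂C/∂t = 0 at fixed x gives v²t² + 2Dt − x² = 0, so t = (√(D² + v²x²) − D)/v².
√(D² + v²x²) = √(0.017² + 0.13² × 5.3²) = 0.6892; v² = 0.0169.
t = (0.6892 − 0.017)/0.0169 = 39.8 days (vs. the pure-advection estimate x/v = 40.8 d).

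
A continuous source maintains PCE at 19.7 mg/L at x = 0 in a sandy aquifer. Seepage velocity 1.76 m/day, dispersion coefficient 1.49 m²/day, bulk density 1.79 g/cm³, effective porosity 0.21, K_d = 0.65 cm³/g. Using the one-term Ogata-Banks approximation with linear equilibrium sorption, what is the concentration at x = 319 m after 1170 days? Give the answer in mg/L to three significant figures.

Retardation factor R = 1 + ρ_b·K_d/n = 1 + 1.79 × 0.65/0.21 = 6.540.
Sorption retards both mechanisms: v_R = v/R = 0.2691 m/day, D_R = D/R = 0.2278 m²/day.
v_R·t = 0.2691 × 1170 = 314.847 m; 2√(D_R t) = 32.65 m; argument = (319 − 314.847)/32.65 = 0.1272.
C = C₀ × ½·erfc(0.1272) = 19.7 × 0.4286 = 8.44 mg/L.

8.44 mg/L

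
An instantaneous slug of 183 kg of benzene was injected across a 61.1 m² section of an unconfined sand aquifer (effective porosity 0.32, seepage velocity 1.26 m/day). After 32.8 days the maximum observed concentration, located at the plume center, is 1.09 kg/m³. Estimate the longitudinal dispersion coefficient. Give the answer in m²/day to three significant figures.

0.179 m²/day

At the plume center C_max = M/(n_e·A·√(4πDt)), so D = M²/(4πt·(n_e·A·C_max)²).
n_e·A·C_max = 0.32 × 61.1 × 1.09 = 21.31 kg/m.
D = 183²/(4π × 32.8 × 21.31²) = 0.179 m²/day.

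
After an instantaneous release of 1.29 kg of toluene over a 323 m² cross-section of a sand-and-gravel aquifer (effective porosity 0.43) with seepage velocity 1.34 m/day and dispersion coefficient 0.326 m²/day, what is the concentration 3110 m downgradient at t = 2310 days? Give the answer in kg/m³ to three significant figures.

8.90e-05 kg/m³

For an instantaneous plane source, C(x,t) = M/(n_e·A·√(4πDt)) · exp(−(x−vt)²/(4Dt)), with n_e·A the pore (flow) area.
Plume center vt = 1.34 × 2310 = 3095.4 m, so the well at 3110 m is 14.6 m downgradient of the peak.
√(4πDt) = 97.28 m, giving peak height M/(n_e·A·√(4πDt)) = 1.29/(0.43 × 323 × 97.28) = 9.548e-05 kg/m³.
(x−vt)²/(4Dt) = (14.6)²/(4 × 0.326 × 2310) = 0.07076; exp(−0.07076) = 0.9317.
C = 9.548e-05 × 0.9317 = 8.90e-05 kg/m³.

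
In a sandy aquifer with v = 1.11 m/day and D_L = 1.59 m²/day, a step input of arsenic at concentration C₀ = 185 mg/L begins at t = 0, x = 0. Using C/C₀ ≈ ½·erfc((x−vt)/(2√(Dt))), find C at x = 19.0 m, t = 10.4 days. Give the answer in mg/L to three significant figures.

18.0 mg/L

For a continuous step input, C/C₀ ≈ ½·erfc((x−vt)/(2√(Dt))).
vt = 1.11 × 10.4 = 11.544 m and 2√(Dt) = 2√(1.59 × 10.4) = 8.133 m.
Argument (x−vt)/(2√(Dt)) = (19.0 − 11.544)/8.133 = 0.9168; ½·erfc(0.9168) = 0.09739.
C = 185 × 0.09739 = 18.0 mg/L.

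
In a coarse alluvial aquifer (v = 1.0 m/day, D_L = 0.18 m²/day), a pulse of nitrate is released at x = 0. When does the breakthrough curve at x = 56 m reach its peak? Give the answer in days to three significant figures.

For the 1D instantaneous-source solution, setting ∂C/∂t = 0 at fixed x gives v²t² + 2Dt − x² = 0, so t = (√(D² + v²x²) − D)/v².
√(D² + v²x²) = √(0.18² + 1.0² × 56²) = 56.00; v² = 1.
t = (56.00 − 0.18)/1 = 55.8 days (vs. the pure-advection estimate x/v = 56.0 d).

55.8 days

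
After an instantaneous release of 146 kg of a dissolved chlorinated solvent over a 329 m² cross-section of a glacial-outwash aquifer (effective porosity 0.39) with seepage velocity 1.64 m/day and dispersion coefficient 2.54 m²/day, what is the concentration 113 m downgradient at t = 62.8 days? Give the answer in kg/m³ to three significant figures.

For an instantaneous plane source, C(x,t) = M/(n_e·A·√(4πDt)) · exp(−(x−vt)²/(4Dt)), with n_e·A the pore (flow) area.
Plume center vt = 1.64 × 62.8 = 102.992 m, so the well at 113 m is 10.008 m downgradient of the peak.
√(4πDt) = 44.77 m, giving peak height M/(n_e·A·√(4πDt)) = 146/(0.39 × 329 × 44.77) = 0.02542 kg/m³.
(x−vt)²/(4Dt) = (10.008)²/(4 × 2.54 × 62.8) = 0.1570; exp(−0.1570) = 0.8547.
C = 0.02542 × 0.8547 = 0.0217 kg/m³.

0.0217 kg/m³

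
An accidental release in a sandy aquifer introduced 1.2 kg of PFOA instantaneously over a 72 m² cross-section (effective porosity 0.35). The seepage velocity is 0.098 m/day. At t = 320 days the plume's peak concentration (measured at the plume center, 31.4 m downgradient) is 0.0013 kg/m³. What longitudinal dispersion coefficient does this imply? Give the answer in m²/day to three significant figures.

At the plume center C_max = M/(n_e·A·√(4πDt)), so D = M²/(4πt·(n_e·A·C_max)²).
n_e·A·C_max = 0.35 × 72 × 0.0013 = 0.03276 kg/m.
D = 1.2²/(4π × 320 × 0.03276²) = 0.334 m²/day.

0.334 m²/day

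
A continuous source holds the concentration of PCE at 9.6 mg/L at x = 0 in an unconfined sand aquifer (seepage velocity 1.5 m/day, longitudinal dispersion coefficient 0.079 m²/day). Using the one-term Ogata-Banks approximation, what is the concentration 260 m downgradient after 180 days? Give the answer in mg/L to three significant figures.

9.31 mg/L

For a continuous step input, C/C₀ ≈ ½·erfc((x−vt)/(2√(Dt))).
vt = 1.5 × 180 = 270 m and 2√(Dt) = 2√(0.079 × 180) = 7.542 m.
Argument (x−vt)/(2√(Dt)) = (260 − 270)/7.542 = -1.326; ½·erfc(-1.326) = 0.9696.
C = 9.6 × 0.9696 = 9.31 mg/L.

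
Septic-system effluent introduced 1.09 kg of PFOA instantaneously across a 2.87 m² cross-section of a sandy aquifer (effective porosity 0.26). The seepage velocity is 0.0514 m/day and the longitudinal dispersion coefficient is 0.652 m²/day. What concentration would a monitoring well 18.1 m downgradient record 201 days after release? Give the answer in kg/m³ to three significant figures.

0.0321 kg/m³

For an instantaneous plane source, C(x,t) = M/(n_e·A·√(4πDt)) · exp(−(x−vt)²/(4Dt)), with n_e·A the pore (flow) area.
Plume center vt = 0.0514 × 201 = 10.3314 m, so the well at 18.1 m is 7.7686 m downgradient of the peak.
√(4πDt) = 40.58 m, giving peak height M/(n_e·A·√(4πDt)) = 1.09/(0.26 × 2.87 × 40.58) = 0.03600 kg/m³.
(x−vt)²/(4Dt) = (7.7686)²/(4 × 0.652 × 201) = 0.1151; exp(−0.1151) = 0.8913.
C = 0.03600 × 0.8913 = 0.0321 kg/m³.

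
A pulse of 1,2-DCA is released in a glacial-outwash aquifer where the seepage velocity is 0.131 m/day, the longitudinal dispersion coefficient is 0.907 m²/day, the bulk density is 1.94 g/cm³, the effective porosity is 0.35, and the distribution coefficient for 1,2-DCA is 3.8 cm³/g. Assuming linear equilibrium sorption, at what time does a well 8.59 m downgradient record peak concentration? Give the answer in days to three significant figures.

692 days

Retardation factor R = 1 + ρ_b·K_d/n = 1 + 1.94 × 3.8/0.35 = 22.06.
Sorption retards both mechanisms: v_R = v/R = 0.005938 m/day, D_R = D/R = 0.04112 m²/day.
Peak time from v_R²t² + 2D_R t − x² = 0: t = (√(D_R² + v_R²x²) − D_R)/v_R².
√(D_R² + v_R²x²) = √(0.04112² + 0.005938² × 8.59²) = 0.06552; v_R² = 3.526e-05.
t = (0.06552 − 0.04112)/3.526e-05 = 692 days.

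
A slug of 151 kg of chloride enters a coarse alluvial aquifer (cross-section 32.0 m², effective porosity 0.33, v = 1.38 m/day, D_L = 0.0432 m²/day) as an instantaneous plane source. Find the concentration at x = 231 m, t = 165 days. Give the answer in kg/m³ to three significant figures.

1.03 kg/m³

For an instantaneous plane source, C(x,t) = M/(n_e·A·√(4πDt)) · exp(−(x−vt)²/(4Dt)), with n_e·A the pore (flow) area.
Plume center vt = 1.38 × 165 = 227.7 m, so the well at 231 m is 3.3 m downgradient of the peak.
√(4πDt) = 9.464 m, giving peak height M/(n_e·A·√(4πDt)) = 151/(0.33 × 32.0 × 9.464) = 1.511 kg/m³.
(x−vt)²/(4Dt) = (3.3)²/(4 × 0.0432 × 165) = 0.3819; exp(−0.3819) = 0.6826.
C = 1.511 × 0.6826 = 1.03 kg/m³.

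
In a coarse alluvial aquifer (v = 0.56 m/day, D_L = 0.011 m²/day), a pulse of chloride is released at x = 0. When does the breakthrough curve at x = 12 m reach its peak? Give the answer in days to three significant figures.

For the 1D instantaneous-source solution, setting ∂C/∂t = 0 at fixed x gives v²t² + 2Dt − x² = 0, so t = (√(D² + v²x²) − D)/v².
√(D² + v²x²) = √(0.011² + 0.56² × 12²) = 6.720; v² = 0.3136.
t = (6.720 − 0.011)/0.3136 = 21.4 days (vs. the pure-advection estimate x/v = 21.4 d).

21.4 days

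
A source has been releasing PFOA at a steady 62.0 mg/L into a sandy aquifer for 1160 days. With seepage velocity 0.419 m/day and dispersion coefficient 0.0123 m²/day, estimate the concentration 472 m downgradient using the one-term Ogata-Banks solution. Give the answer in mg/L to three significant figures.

61.7 mg/L

For a continuous step input, C/C₀ ≈ ½·erfc((x−vt)/(2√(Dt))).
vt = 0.419 × 1160 = 486.04 m and 2√(Dt) = 2√(0.0123 × 1160) = 7.555 m.
Argument (x−vt)/(2√(Dt)) = (472 − 486.04)/7.555 = -1.858; ½·erfc(-1.858) = 0.9957.
C = 62.0 × 0.9957 = 61.7 mg/L.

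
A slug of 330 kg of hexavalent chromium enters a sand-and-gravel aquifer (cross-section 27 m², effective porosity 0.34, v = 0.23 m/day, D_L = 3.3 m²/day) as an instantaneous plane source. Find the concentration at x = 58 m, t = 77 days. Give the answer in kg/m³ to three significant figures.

For an instantaneous plane source, C(x,t) = M/(n_e·A·√(4πDt)) · exp(−(x−vt)²/(4Dt)), with n_e·A the pore (flow) area.
Plume center vt = 0.23 × 77 = 17.71 m, so the well at 58 m is 40.29 m downgradient of the peak.
√(4πDt) = 56.51 m, giving peak height M/(n_e·A·√(4πDt)) = 330/(0.34 × 27 × 56.51) = 0.6361 kg/m³.
(x−vt)²/(4Dt) = (40.29)²/(4 × 3.3 × 77) = 1.597; exp(−1.597) = 0.2025.
C = 0.6361 × 0.2025 = 0.129 kg/m³.

0.129 kg/m³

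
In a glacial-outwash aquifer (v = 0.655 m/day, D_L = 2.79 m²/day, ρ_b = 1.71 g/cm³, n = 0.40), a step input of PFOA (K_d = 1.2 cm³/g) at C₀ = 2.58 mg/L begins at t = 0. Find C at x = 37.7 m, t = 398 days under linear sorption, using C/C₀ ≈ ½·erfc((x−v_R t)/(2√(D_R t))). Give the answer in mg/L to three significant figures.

Retardation factor R = 1 + ρ_b·K_d/n = 1 + 1.71 × 1.2/0.40 = 6.130.
Sorption retards both mechanisms: v_R = v/R = 0.1069 m/day, D_R = D/R = 0.4551 m²/day.
v_R·t = 0.1069 × 398 = 42.5462 m; 2√(D_R t) = 26.92 m; argument = (37.7 − 42.5462)/26.92 = -0.1800.
C = C₀ × ½·erfc(-0.1800) = 2.58 × 0.6005 = 1.55 mg/L.

1.55 mg/L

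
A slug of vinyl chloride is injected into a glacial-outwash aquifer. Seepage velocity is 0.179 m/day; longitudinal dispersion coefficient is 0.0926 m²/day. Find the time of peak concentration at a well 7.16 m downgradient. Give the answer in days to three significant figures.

For the 1D instantaneous-source solution, setting ∂C/∂t = 0 at fixed x gives v²t² + 2Dt − x² = 0, so t = (√(D² + v²x²) − D)/v².
√(D² + v²x²) = √(0.0926² + 0.179² × 7.16²) = 1.285; v² = 0.032041.
t = (1.285 − 0.0926)/0.032041 = 37.2 days (vs. the pure-advection estimate x/v = 40.0 d).

37.2 days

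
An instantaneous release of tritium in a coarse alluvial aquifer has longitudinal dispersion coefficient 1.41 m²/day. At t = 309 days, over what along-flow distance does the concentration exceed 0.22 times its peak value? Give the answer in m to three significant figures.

103 m

The plume is Gaussian with σ = √(2Dt) = √(2 × 1.41 × 309) = 29.52 m.
C/C_peak = exp(−Δx²/(2σ²)) = 0.22 ⇒ Δx = σ·√(−2 ln 0.22) = 29.52 × 1.740 = 51.36 m.
Width = 2Δx = 103 m.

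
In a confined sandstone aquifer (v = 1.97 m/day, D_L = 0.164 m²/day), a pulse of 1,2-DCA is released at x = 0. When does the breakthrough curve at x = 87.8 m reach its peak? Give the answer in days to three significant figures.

For the 1D instantaneous-source solution, setting ∂C/∂t = 0 at fixed x gives v²t² + 2Dt − x² = 0, so t = (√(D² + v²x²) − D)/v².
√(D² + v²x²) = √(0.164² + 1.97² × 87.8²) = 173.0; v² = 3.8809.
t = (173.0 − 0.164)/3.8809 = 44.5 days (vs. the pure-advection estimate x/v = 44.6 d).

44.5 days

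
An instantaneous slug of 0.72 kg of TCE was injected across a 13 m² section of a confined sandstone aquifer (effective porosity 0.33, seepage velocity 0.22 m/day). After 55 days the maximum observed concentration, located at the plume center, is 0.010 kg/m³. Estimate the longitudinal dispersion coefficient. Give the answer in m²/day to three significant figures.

0.408 m²/day

At the plume center C_max = M/(n_e·A·√(4πDt)), so D = M²/(4πt·(n_e·A·C_max)²).
n_e·A·C_max = 0.33 × 13 × 0.010 = 0.04290 kg/m.
D = 0.72²/(4π × 55 × 0.04290²) = 0.408 m²/day.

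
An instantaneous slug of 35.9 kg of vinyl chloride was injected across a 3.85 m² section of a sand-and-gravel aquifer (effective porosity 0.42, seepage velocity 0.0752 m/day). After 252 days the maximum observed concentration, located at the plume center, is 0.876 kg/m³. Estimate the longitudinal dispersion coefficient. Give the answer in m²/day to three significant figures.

At the plume center C_max = M/(n_e·A·√(4πDt)), so D = M²/(4πt·(n_e·A·C_max)²).
n_e·A·C_max = 0.42 × 3.85 × 0.876 = 1.416 kg/m.
D = 35.9²/(4π × 252 × 1.416²) = 0.203 m²/day.

0.203 m²/day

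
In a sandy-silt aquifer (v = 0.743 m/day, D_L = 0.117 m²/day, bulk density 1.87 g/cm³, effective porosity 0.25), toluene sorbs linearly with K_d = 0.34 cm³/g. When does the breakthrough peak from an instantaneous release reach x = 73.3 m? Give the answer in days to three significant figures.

349 days

Retardation factor R = 1 + ρ_b·K_d/n = 1 + 1.87 × 0.34/0.25 = 3.543.
Sorption retards both mechanisms: v_R = v/R = 0.2097 m/day, D_R = D/R = 0.03302 m²/day.
Peak time from v_R²t² + 2D_R t − x² = 0: t = (√(D_R² + v_R²x²) − D_R)/v_R².
√(D_R² + v_R²x²) = √(0.03302² + 0.2097² × 73.3²) = 15.37; v_R² = 0.04397.
t = (15.37 − 0.03302)/0.04397 = 349 days.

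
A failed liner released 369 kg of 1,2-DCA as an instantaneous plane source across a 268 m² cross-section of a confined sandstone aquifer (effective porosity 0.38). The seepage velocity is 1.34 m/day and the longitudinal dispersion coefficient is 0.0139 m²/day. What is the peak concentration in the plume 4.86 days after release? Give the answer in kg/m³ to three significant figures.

3.93 kg/m³

The peak of an instantaneous 1D plume sits at x = vt; there the Gaussian factor is 1 and C_max = M/(n_e·A·√(4πDt)), where n_e·A is the pore area the mass is dissolved in.
√(4πDt) = √(4π × 0.0139 × 4.86) = 0.9214 m, so C_max = 369/(0.38 × 268 × 0.9214) = 3.93 kg/m³.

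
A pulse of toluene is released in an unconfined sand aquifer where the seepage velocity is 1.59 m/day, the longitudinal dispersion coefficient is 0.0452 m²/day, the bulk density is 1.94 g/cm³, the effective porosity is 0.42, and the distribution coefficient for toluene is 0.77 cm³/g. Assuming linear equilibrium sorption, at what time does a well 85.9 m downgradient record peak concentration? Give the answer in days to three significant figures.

Retardation factor R = 1 + ρ_b·K_d/n = 1 + 1.94 × 0.77/0.42 = 4.557.
Sorption retards both mechanisms: v_R = v/R = 0.3489 m/day, D_R = D/R = 0.009919 m²/day.
Peak time from v_R²t² + 2D_R t − x² = 0: t = (√(D_R² + v_R²x²) − D_R)/v_R².
√(D_R² + v_R²x²) = √(0.009919² + 0.3489² × 85.9²) = 29.97; v_R² = 0.1217.
t = (29.97 − 0.009919)/0.1217 = 246 days.

246 days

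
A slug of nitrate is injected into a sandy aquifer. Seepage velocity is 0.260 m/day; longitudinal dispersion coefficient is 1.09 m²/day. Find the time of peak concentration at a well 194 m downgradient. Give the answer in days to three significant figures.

730 days

For the 1D instantaneous-source solution, setting ∂C/∂t = 0 at fixed x gives v²t² + 2Dt − x² = 0, so t = (√(D² + v²x²) − D)/v².
√(D² + v²x²) = √(1.09² + 0.260² × 194²) = 50.45; v² = 0.0676.
t = (50.45 − 1.09)/0.0676 = 730 days (vs. the pure-advection estimate x/v = 746 d).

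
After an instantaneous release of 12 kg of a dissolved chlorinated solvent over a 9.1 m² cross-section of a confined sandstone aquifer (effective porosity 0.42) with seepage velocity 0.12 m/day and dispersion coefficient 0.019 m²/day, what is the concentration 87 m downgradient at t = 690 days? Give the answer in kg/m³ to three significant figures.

0.175 kg/m³

For an instantaneous plane source, C(x,t) = M/(n_e·A·√(4πDt)) · exp(−(x−vt)²/(4Dt)), with n_e·A the pore (flow) area.
Plume center vt = 0.12 × 690 = 82.8 m, so the well at 87 m is 4.2 m downgradient of the peak.
√(4πDt) = 12.84 m, giving peak height M/(n_e·A·√(4πDt)) = 12/(0.42 × 9.1 × 12.84) = 0.2445 kg/m³.
(x−vt)²/(4Dt) = (4.2)²/(4 × 0.019 × 690) = 0.3364; exp(−0.3364) = 0.7143.
C = 0.2445 × 0.7143 = 0.175 kg/m³.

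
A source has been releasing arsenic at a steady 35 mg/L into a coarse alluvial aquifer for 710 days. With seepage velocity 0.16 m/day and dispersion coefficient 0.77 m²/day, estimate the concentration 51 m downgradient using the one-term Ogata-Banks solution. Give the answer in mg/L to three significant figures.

34.0 mg/L

For a continuous step input, C/C₀ ≈ ½·erfc((x−vt)/(2√(Dt))).
vt = 0.16 × 710 = 113.6 m and 2√(Dt) = 2√(0.77 × 710) = 46.76 m.
Argument (x−vt)/(2√(Dt)) = (51 − 113.6)/46.76 = -1.339; ½·erfc(-1.339) = 0.9709.
C = 35 × 0.9709 = 34.0 mg/L.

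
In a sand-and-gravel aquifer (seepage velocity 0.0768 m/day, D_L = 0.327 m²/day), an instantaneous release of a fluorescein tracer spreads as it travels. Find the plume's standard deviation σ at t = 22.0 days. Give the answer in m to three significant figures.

3.79 m

Dispersive spreading gives a Gaussian with σ² = 2Dt; advection only shifts the center.
σ = √(2 × 0.327 × 22.0) = 3.79 m.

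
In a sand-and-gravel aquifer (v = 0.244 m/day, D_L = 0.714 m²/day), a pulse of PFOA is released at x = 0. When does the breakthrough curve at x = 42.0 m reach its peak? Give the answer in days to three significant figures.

161 days

For the 1D instantaneous-source solution, setting ∂C/∂t = 0 at fixed x gives v²t² + 2Dt − x² = 0, so t = (√(D² + v²x²) − D)/v².
√(D² + v²x²) = √(0.714² + 0.244² × 42.0²) = 10.27; v² = 0.059536.
t = (10.27 − 0.714)/0.059536 = 161 days (vs. the pure-advection estimate x/v = 172 d).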